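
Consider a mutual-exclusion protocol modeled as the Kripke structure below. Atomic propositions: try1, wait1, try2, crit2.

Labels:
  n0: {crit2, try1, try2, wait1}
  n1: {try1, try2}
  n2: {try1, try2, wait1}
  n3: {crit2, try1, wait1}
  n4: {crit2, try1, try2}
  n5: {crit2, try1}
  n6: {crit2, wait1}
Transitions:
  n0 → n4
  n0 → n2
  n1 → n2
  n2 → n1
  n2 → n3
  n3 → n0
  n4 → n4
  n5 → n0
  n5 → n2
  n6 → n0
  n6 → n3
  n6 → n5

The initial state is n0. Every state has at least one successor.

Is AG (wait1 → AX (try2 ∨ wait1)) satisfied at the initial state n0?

Holds

States satisfying wait1 → AX (try2 ∨ wait1): {n0, n1, n2, n3, n4, n5}.
States satisfying AG (wait1 → AX (try2 ∨ wait1)): {n0, n1, n2, n3, n4, n5}.
Every state reachable from n0 satisfies wait1 → AX (try2 ∨ wait1).
n0 ∈ Sat(AG (wait1 → AX (try2 ∨ wait1))).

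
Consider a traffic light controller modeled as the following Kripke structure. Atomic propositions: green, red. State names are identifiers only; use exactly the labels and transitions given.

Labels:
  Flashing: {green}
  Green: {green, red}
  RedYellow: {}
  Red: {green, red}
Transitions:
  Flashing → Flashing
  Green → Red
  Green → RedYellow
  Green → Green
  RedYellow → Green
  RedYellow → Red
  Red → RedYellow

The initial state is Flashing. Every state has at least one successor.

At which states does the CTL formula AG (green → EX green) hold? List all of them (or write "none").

{Flashing}

States satisfying green → EX green: {Flashing, Green, RedYellow}.
States satisfying AG (green → EX green): {Flashing}.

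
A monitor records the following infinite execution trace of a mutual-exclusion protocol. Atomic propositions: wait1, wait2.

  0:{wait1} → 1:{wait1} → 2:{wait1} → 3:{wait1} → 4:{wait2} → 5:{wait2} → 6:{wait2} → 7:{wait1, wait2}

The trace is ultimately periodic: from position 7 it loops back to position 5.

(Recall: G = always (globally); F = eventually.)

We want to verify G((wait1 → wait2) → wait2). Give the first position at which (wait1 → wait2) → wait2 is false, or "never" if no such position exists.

never

(wait1 → wait2) → wait2 holds at every position 0..7, and those are all the positions the trace ever visits, so the invariant G((wait1 → wait2) → wait2) is never violated.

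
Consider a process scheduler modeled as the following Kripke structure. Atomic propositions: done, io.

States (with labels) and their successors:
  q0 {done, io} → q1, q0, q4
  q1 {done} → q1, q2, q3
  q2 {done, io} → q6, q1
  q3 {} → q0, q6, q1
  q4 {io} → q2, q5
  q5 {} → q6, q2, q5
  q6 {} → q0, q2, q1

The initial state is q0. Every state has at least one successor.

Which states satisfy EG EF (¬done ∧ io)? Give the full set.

States satisfying EF (¬done ∧ io): {q0, q1, q2, q3, q4, q5, q6}.
States satisfying EG EF (¬done ∧ io): {q0, q1, q2, q3, q4, q5, q6}.

{q0, q1, q2, q3, q4, q5, q6}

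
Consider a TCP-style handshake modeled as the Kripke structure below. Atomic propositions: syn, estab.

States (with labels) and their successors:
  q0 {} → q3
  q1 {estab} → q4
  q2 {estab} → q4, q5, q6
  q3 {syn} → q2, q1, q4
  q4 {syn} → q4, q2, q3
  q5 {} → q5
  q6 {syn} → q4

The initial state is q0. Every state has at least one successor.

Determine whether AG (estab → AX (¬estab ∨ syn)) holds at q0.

Holds

States satisfying estab → AX (¬estab ∨ syn): {q0, q1, q2, q3, q4, q5, q6}.
States satisfying AG (estab → AX (¬estab ∨ syn)): {q0, q1, q2, q3, q4, q5, q6}.
Every state reachable from q0 satisfies estab → AX (¬estab ∨ syn).
q0 ∈ Sat(AG (estab → AX (¬estab ∨ syn))).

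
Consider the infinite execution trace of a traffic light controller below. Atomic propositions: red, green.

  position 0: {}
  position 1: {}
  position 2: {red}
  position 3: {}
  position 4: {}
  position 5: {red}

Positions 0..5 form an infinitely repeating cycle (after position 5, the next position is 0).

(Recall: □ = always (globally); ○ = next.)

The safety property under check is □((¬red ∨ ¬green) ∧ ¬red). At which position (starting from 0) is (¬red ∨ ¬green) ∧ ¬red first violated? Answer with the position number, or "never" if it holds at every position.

Check (¬red ∨ ¬green) ∧ ¬red at each position in order: 0 ✓, 1 ✓.
At position 2 the labels are {red}, so (¬red ∨ ¬green) ∧ ¬red is false there. This is the first violation.

2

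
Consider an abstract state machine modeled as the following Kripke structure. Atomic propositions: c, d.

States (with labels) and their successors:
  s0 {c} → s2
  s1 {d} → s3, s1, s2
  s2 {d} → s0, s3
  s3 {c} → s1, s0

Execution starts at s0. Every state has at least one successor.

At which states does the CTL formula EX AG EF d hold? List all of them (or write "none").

{s0, s1, s2, s3}

States satisfying AG EF d: {s0, s1, s2, s3}.
States satisfying EX AG EF d: {s0, s1, s2, s3}.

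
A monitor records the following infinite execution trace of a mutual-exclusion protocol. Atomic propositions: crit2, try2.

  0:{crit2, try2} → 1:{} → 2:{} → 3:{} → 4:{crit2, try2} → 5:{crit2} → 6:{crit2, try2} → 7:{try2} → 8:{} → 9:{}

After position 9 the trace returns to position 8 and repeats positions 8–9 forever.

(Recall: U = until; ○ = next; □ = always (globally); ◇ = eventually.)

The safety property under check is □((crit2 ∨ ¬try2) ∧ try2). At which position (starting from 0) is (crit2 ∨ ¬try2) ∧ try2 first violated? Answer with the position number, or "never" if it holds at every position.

1

Check (crit2 ∨ ¬try2) ∧ try2 at each position in order: 0 ✓.
At position 1 the labels are {}, so (crit2 ∨ ¬try2) ∧ try2 is false there. This is the first violation.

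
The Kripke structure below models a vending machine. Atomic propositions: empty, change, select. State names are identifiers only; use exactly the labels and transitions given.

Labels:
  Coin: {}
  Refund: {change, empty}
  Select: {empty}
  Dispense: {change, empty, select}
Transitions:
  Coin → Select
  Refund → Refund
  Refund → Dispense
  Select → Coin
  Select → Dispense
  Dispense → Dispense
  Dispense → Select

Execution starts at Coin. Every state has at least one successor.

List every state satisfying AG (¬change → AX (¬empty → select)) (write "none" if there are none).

none

States satisfying ¬change → AX (¬empty → select): {Coin, Refund, Dispense}.
States satisfying AG (¬change → AX (¬empty → select)): ∅.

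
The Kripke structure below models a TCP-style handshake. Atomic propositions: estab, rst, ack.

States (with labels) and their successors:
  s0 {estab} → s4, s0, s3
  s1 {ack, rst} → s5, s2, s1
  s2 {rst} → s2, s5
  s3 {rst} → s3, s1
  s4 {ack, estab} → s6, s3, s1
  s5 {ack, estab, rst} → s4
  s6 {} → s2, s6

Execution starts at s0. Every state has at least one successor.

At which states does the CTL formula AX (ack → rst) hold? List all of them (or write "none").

States satisfying ack → rst: {s0, s1, s2, s3, s5, s6}.
States satisfying AX (ack → rst): {s1, s2, s3, s4, s6}.

{s1, s2, s3, s4, s6}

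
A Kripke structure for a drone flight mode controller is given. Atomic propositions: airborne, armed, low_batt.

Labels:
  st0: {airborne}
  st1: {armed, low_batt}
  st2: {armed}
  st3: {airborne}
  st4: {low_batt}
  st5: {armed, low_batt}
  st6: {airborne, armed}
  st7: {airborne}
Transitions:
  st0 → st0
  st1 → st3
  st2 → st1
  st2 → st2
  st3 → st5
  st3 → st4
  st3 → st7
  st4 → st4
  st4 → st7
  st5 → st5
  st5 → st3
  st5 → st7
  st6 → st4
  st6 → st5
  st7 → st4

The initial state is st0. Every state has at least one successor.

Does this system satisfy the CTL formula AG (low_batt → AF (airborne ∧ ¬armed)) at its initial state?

States satisfying low_batt → AF (airborne ∧ ¬armed): {st0, st1, st2, st3, st6, st7}.
States satisfying AG (low_batt → AF (airborne ∧ ¬armed)): {st0}.
Every state reachable from st0 satisfies low_batt → AF (airborne ∧ ¬armed).
st0 ∈ Sat(AG (low_batt → AF (airborne ∧ ¬armed))).

Holds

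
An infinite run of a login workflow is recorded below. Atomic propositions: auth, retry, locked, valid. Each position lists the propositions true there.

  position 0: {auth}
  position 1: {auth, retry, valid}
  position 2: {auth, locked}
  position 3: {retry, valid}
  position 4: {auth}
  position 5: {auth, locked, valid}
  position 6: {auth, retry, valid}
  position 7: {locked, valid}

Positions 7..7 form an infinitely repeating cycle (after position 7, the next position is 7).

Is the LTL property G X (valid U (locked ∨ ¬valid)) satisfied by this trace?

X (valid U (locked ∨ ¬valid)) holds at every position 0..7, and those are all positions ever visited, so G X (valid U (locked ∨ ¬valid)) holds.

Holds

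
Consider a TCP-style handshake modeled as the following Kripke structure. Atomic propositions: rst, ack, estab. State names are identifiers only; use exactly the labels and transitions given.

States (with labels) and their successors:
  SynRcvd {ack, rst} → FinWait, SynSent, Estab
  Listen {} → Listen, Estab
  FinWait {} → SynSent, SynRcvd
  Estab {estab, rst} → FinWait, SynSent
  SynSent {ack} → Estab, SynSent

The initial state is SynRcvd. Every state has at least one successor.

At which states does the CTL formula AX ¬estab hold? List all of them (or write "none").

{FinWait, Estab}

States satisfying ¬estab: {SynRcvd, Listen, FinWait, SynSent}.
States satisfying AX ¬estab: {FinWait, Estab}.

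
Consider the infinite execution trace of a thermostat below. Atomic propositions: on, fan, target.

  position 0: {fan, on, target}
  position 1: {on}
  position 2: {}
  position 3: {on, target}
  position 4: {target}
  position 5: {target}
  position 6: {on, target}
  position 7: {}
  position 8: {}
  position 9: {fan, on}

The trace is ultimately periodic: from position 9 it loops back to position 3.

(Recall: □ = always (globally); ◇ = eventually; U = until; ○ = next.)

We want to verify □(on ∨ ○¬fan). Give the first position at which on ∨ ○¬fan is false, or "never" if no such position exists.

8

Check on ∨ ○¬fan at each position in order: 0 ✓, 1 ✓, 2 ✓, 3 ✓, 4 ✓, 5 ✓, 6 ✓, 7 ✓.
At position 8 the labels are {} and the next position 9 has {fan, on}, so on ∨ ○¬fan is false there. This is the first violation.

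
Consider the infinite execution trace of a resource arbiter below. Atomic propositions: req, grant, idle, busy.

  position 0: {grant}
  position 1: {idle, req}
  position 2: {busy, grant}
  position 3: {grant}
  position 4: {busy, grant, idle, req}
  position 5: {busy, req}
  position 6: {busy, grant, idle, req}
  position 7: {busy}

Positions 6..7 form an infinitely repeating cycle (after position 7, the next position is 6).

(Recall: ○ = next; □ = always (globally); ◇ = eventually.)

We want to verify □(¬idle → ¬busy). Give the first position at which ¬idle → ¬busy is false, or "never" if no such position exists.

Check ¬idle → ¬busy at each position in order: 0 ✓, 1 ✓.
At position 2 the labels are {busy, grant}, so ¬idle → ¬busy is false there. This is the first violation.

2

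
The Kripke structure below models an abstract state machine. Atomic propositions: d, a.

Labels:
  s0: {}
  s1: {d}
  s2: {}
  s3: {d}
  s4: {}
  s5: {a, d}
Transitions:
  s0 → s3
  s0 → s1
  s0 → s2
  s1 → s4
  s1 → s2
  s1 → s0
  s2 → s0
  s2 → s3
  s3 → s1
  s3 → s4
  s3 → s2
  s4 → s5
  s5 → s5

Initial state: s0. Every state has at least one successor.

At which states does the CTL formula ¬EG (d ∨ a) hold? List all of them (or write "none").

{s0, s1, s2, s3, s4}

States satisfying d ∨ a: {s1, s3, s5}.
States satisfying EG (d ∨ a): {s5}.
States satisfying ¬EG (d ∨ a): {s0, s1, s2, s3, s4}.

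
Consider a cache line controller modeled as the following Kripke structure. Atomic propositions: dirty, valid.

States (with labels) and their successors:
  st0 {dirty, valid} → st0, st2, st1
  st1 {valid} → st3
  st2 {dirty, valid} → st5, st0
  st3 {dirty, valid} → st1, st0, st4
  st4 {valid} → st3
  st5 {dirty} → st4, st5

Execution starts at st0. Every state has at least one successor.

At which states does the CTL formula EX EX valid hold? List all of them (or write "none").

States satisfying EX valid: {st0, st1, st2, st3, st4, st5}.
States satisfying EX EX valid: {st0, st1, st2, st3, st4, st5}.

{st0, st1, st2, st3, st4, st5}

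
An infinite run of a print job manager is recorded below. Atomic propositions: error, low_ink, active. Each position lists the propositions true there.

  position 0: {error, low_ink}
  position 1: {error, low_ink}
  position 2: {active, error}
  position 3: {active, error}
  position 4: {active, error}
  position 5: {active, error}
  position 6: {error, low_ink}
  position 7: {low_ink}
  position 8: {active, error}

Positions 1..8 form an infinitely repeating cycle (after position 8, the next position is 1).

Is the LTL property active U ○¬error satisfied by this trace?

Walking from position 0: at position 0, ○¬error has not yet held and active fails, so active U ○¬error is false.

Violated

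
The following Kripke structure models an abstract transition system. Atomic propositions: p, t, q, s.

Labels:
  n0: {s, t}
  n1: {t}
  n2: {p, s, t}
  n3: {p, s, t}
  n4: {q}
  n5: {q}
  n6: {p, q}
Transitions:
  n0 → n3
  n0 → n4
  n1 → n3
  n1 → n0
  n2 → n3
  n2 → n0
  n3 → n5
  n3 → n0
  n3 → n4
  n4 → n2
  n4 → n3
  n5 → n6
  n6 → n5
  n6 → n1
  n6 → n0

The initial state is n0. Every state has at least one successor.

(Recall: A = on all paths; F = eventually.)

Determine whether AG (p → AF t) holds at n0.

No

States satisfying p → AF t: {n0, n1, n2, n3, n4, n5}.
States satisfying AG (p → AF t): ∅.
n6 is reachable from n0 and violates p → AF t, so AG fails at n0.
n0 ∉ Sat(AG (p → AF t)).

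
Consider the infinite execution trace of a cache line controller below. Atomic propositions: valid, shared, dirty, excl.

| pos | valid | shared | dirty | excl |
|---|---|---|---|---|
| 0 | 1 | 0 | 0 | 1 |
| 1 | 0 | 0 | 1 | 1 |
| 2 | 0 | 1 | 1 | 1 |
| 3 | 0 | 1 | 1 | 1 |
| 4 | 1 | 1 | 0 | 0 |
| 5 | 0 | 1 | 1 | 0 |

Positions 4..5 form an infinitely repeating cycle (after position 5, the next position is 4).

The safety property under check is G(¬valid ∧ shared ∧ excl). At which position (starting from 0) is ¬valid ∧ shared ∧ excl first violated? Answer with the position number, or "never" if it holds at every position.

At position 0 the labels are {excl, valid}, so ¬valid ∧ shared ∧ excl is false there. This is the first violation.

0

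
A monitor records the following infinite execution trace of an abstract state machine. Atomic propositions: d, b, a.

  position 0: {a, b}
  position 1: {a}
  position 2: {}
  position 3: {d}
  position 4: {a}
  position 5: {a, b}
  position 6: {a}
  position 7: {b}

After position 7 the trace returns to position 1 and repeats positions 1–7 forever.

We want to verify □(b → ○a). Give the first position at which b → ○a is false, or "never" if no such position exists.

b → ○a holds at every position 0..7, and those are all the positions the trace ever visits, so the invariant □(b → ○a) is never violated.

never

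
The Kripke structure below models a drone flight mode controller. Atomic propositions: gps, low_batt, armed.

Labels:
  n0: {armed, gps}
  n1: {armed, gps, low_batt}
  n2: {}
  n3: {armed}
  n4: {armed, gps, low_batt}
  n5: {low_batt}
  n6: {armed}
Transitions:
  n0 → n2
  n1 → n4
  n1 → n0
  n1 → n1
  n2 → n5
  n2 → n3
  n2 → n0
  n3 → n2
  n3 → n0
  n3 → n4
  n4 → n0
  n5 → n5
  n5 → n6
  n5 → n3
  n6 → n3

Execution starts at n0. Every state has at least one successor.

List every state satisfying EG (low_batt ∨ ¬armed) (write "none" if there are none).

States satisfying low_batt ∨ ¬armed: {n1, n2, n4, n5}.
States satisfying EG (low_batt ∨ ¬armed): {n1, n2, n5}.

{n1, n2, n5}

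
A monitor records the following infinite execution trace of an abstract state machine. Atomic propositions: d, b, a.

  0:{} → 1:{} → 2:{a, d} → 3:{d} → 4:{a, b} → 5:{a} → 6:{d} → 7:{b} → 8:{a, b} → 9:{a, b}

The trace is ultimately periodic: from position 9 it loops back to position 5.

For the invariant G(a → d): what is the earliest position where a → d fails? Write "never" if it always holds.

Check a → d at each position in order: 0 ✓, 1 ✓, 2 ✓, 3 ✓.
At position 4 the labels are {a, b}, so a → d is false there. This is the first violation.

4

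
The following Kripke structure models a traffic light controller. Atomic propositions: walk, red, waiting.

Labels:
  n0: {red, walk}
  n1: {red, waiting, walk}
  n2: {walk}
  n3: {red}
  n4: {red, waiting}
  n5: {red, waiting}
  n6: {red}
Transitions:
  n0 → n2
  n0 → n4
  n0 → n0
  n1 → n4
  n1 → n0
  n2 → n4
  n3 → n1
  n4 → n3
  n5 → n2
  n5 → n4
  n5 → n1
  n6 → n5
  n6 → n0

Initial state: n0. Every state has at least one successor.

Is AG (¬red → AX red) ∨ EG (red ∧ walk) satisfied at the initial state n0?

States satisfying ¬red → AX red: {n0, n1, n2, n3, n4, n5, n6}.
States satisfying AG (¬red → AX red): {n0, n1, n2, n3, n4, n5, n6}.
States satisfying red ∧ walk: {n0, n1}.
States satisfying EG (red ∧ walk): {n0, n1}.
States satisfying AG (¬red → AX red) ∨ EG (red ∧ walk): {n0, n1, n2, n3, n4, n5, n6}.
n0 ∈ Sat(AG (¬red → AX red) ∨ EG (red ∧ walk)).

Satisfied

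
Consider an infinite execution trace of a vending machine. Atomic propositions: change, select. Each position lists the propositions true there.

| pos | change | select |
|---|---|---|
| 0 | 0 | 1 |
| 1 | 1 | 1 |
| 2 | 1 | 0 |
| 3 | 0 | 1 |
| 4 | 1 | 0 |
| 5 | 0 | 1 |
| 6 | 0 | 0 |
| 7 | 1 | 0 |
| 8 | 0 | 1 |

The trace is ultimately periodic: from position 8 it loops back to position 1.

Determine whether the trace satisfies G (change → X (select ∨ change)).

change → X (select ∨ change) holds at every position 0..8, and those are all positions ever visited, so G (change → X (select ∨ change)) holds.
Positions where change holds: 1, 2, 4, 7.
Check X (select ∨ change) at each: 1→ok, 2→ok, 4→ok, 7→ok.

Satisfied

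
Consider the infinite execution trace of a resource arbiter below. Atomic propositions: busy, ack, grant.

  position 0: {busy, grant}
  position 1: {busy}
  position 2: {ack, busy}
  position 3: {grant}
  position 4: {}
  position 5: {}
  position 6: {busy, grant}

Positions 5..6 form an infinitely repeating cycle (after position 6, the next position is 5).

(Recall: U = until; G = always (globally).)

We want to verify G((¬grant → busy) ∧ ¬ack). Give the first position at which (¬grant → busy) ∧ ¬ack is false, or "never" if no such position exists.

Check (¬grant → busy) ∧ ¬ack at each position in order: 0 ✓, 1 ✓.
At position 2 the labels are {ack, busy}, so (¬grant → busy) ∧ ¬ack is false there. This is the first violation.

2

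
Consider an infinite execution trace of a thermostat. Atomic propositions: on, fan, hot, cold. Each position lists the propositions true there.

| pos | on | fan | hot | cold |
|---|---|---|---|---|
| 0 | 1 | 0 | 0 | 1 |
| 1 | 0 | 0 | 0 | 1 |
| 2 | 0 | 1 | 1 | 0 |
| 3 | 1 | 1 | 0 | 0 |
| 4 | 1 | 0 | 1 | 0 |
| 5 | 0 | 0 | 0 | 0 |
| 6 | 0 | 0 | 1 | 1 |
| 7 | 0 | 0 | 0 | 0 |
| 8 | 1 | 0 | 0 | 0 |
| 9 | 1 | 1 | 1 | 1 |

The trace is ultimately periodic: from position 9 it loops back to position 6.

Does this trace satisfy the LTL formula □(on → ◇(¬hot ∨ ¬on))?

on → ◇(¬hot ∨ ¬on) holds at every position 0..9, and those are all positions ever visited, so □(on → ◇(¬hot ∨ ¬on)) holds.
Positions where on holds: 0, 3, 4, 8, 9.
Check ◇(¬hot ∨ ¬on) at each: 0→ok, 3→ok, 4→ok, 8→ok, 9→ok.

Yes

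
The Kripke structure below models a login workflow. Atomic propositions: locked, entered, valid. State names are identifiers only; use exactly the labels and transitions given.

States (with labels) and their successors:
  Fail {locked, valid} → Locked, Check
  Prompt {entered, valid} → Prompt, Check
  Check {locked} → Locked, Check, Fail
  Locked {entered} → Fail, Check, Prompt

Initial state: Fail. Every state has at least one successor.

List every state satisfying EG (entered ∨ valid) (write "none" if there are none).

{Fail, Prompt, Locked}

States satisfying entered ∨ valid: {Fail, Prompt, Locked}.
States satisfying EG (entered ∨ valid): {Fail, Prompt, Locked}.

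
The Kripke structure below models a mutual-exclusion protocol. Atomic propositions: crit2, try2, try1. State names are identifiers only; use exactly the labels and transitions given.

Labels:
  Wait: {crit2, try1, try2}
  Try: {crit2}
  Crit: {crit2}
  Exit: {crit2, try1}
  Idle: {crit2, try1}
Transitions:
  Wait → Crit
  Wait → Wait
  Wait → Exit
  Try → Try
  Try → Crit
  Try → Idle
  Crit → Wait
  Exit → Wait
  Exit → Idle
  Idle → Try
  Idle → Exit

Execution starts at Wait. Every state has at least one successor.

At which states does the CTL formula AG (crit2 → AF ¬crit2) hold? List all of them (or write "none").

none

States satisfying crit2 → AF ¬crit2: ∅.
States satisfying AG (crit2 → AF ¬crit2): ∅.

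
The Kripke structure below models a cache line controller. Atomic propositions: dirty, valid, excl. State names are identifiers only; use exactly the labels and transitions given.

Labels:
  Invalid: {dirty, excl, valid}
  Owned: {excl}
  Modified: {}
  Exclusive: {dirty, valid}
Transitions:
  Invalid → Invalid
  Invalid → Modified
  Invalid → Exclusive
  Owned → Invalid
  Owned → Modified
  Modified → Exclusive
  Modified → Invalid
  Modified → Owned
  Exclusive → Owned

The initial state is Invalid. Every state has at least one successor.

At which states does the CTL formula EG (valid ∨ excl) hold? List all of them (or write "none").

States satisfying valid ∨ excl: {Invalid, Owned, Exclusive}.
States satisfying EG (valid ∨ excl): {Invalid, Owned, Exclusive}.

{Invalid, Owned, Exclusive}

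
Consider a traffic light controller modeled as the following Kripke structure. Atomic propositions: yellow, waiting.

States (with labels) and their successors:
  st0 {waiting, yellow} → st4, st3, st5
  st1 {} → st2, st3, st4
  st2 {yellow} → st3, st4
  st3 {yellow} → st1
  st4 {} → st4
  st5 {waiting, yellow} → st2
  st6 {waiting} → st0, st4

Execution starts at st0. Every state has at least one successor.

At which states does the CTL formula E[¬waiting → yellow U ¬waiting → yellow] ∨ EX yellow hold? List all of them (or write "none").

States satisfying ¬waiting → yellow: {st0, st2, st3, st5, st6}.
States satisfying E[¬waiting → yellow U ¬waiting → yellow]: {st0, st2, st3, st5, st6}.
States satisfying yellow: {st0, st2, st3, st5}.
States satisfying EX yellow: {st0, st1, st2, st5, st6}.
States satisfying E[¬waiting → yellow U ¬waiting → yellow] ∨ EX yellow: {st0, st1, st2, st3, st5, st6}.

{st0, st1, st2, st3, st5, st6}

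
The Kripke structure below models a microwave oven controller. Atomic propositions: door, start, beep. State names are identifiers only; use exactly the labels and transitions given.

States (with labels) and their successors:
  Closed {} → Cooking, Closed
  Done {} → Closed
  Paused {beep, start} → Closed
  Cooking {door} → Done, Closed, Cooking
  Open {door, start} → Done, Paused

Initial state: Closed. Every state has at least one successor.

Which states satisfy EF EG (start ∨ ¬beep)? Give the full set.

{Closed, Done, Paused, Cooking, Open}

States satisfying EG (start ∨ ¬beep): {Closed, Done, Paused, Cooking, Open}.
States satisfying EF EG (start ∨ ¬beep): {Closed, Done, Paused, Cooking, Open}.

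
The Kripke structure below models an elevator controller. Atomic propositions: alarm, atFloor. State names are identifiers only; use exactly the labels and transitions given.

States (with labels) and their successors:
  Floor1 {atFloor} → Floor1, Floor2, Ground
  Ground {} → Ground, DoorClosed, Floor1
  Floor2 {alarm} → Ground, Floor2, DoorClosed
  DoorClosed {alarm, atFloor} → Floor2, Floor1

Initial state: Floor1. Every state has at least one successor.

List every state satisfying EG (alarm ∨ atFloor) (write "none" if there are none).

{Floor1, Floor2, DoorClosed}

States satisfying alarm ∨ atFloor: {Floor1, Floor2, DoorClosed}.
States satisfying EG (alarm ∨ atFloor): {Floor1, Floor2, DoorClosed}.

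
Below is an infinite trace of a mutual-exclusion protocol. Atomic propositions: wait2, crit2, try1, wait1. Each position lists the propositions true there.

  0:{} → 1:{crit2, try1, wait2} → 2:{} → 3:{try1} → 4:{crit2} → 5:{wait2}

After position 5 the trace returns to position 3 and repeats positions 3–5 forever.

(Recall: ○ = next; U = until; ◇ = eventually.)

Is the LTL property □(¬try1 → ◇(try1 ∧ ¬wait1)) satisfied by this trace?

Satisfied

¬try1 → ◇(try1 ∧ ¬wait1) holds at every position 0..5, and those are all positions ever visited, so □(¬try1 → ◇(try1 ∧ ¬wait1)) holds.
Positions where ¬try1 holds: 0, 2, 4, 5.
Check ◇(try1 ∧ ¬wait1) at each: 0→ok, 2→ok, 4→ok, 5→ok.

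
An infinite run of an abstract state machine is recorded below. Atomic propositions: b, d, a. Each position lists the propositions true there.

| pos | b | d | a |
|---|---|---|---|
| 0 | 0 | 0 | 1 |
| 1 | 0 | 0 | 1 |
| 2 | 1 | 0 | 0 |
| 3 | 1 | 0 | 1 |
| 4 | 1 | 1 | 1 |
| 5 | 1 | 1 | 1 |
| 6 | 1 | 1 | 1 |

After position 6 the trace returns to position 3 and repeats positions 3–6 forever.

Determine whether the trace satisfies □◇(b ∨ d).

Satisfied

◇(b ∨ d) holds at every position 0..6, and those are all positions ever visited, so □◇(b ∨ d) holds.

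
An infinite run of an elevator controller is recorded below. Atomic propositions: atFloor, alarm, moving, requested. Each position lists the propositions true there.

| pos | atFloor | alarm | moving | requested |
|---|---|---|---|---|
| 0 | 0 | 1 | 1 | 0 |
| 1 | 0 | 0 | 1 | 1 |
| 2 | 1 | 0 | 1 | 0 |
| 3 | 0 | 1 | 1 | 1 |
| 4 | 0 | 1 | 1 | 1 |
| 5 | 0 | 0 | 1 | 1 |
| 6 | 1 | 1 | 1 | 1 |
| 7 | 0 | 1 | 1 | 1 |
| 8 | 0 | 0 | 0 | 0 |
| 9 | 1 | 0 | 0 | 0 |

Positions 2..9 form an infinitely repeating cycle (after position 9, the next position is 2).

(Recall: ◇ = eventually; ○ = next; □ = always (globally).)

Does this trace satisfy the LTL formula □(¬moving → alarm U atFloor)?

No

¬moving → alarm U atFloor must hold at every position from 0 onward. It fails at position 8, so □(¬moving → alarm U atFloor) is false.
Positions where ¬moving holds: 8, 9.
Check alarm U atFloor at each: 8→fails, 9→ok.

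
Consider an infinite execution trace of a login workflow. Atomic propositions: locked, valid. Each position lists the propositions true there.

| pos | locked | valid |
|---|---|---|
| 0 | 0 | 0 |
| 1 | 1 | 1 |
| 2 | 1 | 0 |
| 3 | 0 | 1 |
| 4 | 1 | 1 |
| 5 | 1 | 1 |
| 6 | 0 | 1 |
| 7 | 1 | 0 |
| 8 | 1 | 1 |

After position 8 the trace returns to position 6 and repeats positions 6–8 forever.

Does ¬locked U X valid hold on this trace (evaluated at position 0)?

Walking from position 0: X valid first holds at position 0, and ¬locked holds at every earlier position along the way, so ¬locked U X valid holds.

Yes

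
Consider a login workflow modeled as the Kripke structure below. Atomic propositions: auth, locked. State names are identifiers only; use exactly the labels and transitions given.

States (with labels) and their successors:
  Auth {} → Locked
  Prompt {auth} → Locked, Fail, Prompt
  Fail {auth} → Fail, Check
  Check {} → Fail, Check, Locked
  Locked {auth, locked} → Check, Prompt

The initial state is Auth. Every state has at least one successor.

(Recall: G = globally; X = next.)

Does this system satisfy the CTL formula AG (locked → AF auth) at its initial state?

Holds

States satisfying locked → AF auth: {Auth, Prompt, Fail, Check, Locked}.
States satisfying AG (locked → AF auth): {Auth, Prompt, Fail, Check, Locked}.
Every state reachable from Auth satisfies locked → AF auth.
Auth ∈ Sat(AG (locked → AF auth)).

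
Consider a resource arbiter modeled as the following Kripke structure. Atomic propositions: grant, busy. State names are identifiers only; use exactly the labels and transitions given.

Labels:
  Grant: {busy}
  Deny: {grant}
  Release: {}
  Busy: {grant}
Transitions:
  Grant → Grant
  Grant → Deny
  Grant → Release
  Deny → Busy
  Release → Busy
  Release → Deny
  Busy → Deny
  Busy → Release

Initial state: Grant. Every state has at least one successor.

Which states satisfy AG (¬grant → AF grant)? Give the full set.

States satisfying ¬grant → AF grant: {Deny, Release, Busy}.
States satisfying AG (¬grant → AF grant): {Deny, Release, Busy}.

{Deny, Release, Busy}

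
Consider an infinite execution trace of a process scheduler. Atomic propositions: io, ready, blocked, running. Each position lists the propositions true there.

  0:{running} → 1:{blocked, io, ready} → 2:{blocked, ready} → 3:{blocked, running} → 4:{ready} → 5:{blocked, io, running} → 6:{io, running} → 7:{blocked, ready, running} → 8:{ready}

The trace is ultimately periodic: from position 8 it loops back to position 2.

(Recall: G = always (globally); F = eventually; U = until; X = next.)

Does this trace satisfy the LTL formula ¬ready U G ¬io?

Walking from position 0: at position 1, G ¬io has not yet held and ¬ready fails, so ¬ready U G ¬io is false.

Violated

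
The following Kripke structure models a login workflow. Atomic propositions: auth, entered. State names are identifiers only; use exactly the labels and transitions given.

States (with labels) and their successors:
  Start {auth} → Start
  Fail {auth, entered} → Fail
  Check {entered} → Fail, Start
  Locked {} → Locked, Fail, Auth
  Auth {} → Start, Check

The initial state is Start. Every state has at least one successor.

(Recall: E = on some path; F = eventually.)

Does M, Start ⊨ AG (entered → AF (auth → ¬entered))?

States satisfying entered → AF (auth → ¬entered): {Start, Check, Locked, Auth}.
States satisfying AG (entered → AF (auth → ¬entered)): {Start}.
Every state reachable from Start satisfies entered → AF (auth → ¬entered).
Start ∈ Sat(AG (entered → AF (auth → ¬entered))).

Holds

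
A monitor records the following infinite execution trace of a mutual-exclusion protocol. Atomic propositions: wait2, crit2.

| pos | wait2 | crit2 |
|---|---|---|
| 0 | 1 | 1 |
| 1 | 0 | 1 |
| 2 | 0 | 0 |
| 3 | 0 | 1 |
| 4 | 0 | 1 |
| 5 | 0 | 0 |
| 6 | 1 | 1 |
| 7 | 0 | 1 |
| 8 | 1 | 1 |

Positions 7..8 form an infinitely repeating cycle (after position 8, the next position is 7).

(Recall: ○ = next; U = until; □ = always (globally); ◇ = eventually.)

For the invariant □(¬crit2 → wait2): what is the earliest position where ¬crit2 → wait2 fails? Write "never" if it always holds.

2

Check ¬crit2 → wait2 at each position in order: 0 ✓, 1 ✓.
At position 2 the labels are {}, so ¬crit2 → wait2 is false there. This is the first violation.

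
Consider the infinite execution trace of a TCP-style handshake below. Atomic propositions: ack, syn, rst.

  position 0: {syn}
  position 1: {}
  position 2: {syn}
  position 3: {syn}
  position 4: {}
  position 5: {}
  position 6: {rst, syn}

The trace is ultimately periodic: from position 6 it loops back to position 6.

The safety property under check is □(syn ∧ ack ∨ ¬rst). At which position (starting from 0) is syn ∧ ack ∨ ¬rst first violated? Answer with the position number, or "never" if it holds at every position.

6

Check syn ∧ ack ∨ ¬rst at each position in order: 0 ✓, 1 ✓, 2 ✓, 3 ✓, 4 ✓, 5 ✓.
At position 6 the labels are {rst, syn}, so syn ∧ ack ∨ ¬rst is false there. This is the first violation.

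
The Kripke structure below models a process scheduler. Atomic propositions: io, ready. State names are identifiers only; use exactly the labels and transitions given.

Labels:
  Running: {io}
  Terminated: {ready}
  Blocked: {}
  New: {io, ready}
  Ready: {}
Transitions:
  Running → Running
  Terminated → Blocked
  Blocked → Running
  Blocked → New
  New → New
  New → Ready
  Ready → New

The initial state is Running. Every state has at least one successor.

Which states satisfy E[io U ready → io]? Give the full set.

States satisfying io: {Running, New}.
States satisfying ready → io: {Running, Blocked, New, Ready}.
States satisfying E[io U ready → io]: {Running, Blocked, New, Ready}.

{Running, Blocked, New, Ready}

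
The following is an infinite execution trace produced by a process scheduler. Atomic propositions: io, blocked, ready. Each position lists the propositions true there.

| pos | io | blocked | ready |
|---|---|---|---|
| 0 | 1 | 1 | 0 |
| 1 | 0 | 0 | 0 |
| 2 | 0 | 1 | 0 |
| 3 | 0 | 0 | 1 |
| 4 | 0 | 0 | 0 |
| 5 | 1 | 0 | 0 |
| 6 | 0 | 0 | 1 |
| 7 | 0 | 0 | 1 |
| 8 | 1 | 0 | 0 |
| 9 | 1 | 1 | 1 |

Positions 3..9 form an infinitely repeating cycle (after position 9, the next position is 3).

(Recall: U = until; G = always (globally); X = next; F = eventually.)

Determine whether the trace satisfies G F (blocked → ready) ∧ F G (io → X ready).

F (blocked → ready) holds at every position 0..9, and those are all positions ever visited, so G F (blocked → ready) holds.
G (io → X ready) holds at position 1, which is reachable from 0, so F G (io → X ready) holds.
At position 0: G F (blocked → ready) is true; F G (io → X ready) is true; so G F (blocked → ready) ∧ F G (io → X ready) is true.

Satisfied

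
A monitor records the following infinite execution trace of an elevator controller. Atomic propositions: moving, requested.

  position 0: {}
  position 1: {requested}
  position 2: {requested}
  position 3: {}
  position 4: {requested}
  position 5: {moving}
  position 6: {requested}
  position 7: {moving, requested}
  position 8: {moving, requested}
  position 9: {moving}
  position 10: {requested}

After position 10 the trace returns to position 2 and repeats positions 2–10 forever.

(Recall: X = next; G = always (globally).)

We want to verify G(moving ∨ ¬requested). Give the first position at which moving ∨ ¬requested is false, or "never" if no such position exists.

1

Check moving ∨ ¬requested at each position in order: 0 ✓.
At position 1 the labels are {requested}, so moving ∨ ¬requested is false there. This is the first violation.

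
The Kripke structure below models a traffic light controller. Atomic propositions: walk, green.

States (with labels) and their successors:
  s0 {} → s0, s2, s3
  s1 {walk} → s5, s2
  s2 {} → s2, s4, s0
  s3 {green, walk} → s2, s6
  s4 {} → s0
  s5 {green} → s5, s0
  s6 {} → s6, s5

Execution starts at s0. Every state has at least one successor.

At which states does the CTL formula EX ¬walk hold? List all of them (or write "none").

{s0, s1, s2, s3, s4, s5, s6}

States satisfying ¬walk: {s0, s2, s4, s5, s6}.
States satisfying EX ¬walk: {s0, s1, s2, s3, s4, s5, s6}.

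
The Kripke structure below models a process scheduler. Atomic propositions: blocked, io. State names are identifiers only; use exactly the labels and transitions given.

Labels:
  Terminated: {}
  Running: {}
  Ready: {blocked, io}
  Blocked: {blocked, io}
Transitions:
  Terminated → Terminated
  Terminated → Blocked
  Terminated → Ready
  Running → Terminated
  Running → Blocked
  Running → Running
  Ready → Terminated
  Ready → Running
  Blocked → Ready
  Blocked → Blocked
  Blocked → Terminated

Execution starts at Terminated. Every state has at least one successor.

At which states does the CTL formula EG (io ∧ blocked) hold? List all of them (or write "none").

{Blocked}

States satisfying io ∧ blocked: {Ready, Blocked}.
States satisfying EG (io ∧ blocked): {Blocked}.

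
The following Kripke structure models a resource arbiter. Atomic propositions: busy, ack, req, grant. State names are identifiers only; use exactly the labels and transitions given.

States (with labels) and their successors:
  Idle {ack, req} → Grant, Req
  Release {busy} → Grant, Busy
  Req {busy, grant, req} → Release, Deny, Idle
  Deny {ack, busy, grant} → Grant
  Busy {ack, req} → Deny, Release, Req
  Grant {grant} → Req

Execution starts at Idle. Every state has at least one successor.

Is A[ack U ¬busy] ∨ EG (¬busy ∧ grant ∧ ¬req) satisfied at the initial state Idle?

States satisfying ack: {Idle, Deny, Busy}.
States satisfying ¬busy: {Idle, Busy, Grant}.
States satisfying A[ack U ¬busy]: {Idle, Deny, Busy, Grant}.
States satisfying ¬busy ∧ grant ∧ ¬req: {Grant}.
States satisfying EG (¬busy ∧ grant ∧ ¬req): ∅.
States satisfying A[ack U ¬busy] ∨ EG (¬busy ∧ grant ∧ ¬req): {Idle, Deny, Busy, Grant}.
Idle ∈ Sat(A[ack U ¬busy] ∨ EG (¬busy ∧ grant ∧ ¬req)).

Holds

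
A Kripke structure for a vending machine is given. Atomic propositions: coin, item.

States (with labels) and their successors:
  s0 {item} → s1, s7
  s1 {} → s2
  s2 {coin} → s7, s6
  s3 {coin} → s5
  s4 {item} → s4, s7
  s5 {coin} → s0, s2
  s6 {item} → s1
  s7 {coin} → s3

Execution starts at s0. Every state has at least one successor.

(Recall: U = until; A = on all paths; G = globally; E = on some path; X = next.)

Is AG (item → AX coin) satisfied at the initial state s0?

Violated

States satisfying item → AX coin: {s1, s2, s3, s5, s7}.
States satisfying AG (item → AX coin): ∅.
s0 is reachable from s0 and violates item → AX coin, so AG fails at s0.
s0 ∉ Sat(AG (item → AX coin)).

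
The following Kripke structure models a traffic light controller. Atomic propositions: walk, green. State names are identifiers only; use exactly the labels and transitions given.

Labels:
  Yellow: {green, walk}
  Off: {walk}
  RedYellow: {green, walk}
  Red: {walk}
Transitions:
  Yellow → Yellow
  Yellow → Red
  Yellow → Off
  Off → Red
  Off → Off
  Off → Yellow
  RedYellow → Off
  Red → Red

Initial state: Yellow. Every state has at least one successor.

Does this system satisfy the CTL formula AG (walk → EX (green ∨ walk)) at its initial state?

States satisfying walk → EX (green ∨ walk): {Yellow, Off, RedYellow, Red}.
States satisfying AG (walk → EX (green ∨ walk)): {Yellow, Off, RedYellow, Red}.
Every state reachable from Yellow satisfies walk → EX (green ∨ walk).
Yellow ∈ Sat(AG (walk → EX (green ∨ walk))).

Holds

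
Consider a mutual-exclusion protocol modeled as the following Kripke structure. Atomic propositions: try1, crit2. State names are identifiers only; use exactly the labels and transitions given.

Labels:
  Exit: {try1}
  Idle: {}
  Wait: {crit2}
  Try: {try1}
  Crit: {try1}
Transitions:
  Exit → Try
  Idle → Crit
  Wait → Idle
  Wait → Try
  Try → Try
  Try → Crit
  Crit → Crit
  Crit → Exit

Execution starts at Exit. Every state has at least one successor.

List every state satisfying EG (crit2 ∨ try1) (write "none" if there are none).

States satisfying crit2 ∨ try1: {Exit, Wait, Try, Crit}.
States satisfying EG (crit2 ∨ try1): {Exit, Wait, Try, Crit}.

{Exit, Wait, Try, Crit}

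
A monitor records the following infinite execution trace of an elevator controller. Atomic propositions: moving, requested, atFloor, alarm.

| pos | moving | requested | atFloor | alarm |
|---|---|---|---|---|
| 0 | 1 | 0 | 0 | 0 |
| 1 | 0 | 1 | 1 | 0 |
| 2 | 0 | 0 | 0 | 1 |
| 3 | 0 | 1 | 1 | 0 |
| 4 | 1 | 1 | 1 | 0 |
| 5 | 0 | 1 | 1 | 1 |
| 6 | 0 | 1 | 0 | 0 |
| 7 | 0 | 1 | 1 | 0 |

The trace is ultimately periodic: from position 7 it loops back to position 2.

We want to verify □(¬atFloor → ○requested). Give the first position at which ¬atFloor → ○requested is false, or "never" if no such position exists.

never

¬atFloor → ○requested holds at every position 0..7, and those are all the positions the trace ever visits, so the invariant □(¬atFloor → ○requested) is never violated.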